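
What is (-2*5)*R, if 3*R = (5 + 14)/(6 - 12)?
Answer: 95/9 ≈ 10.556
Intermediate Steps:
R = -19/18 (R = ((5 + 14)/(6 - 12))/3 = (19/(-6))/3 = (19*(-⅙))/3 = (⅓)*(-19/6) = -19/18 ≈ -1.0556)
(-2*5)*R = -2*5*(-19/18) = -10*(-19/18) = 95/9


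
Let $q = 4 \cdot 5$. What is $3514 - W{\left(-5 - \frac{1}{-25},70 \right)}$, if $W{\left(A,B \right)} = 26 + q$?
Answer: $3468$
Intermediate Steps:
$q = 20$
$W{\left(A,B \right)} = 46$ ($W{\left(A,B \right)} = 26 + 20 = 46$)
$3514 - W{\left(-5 - \frac{1}{-25},70 \right)} = 3514 - 46 = 3468$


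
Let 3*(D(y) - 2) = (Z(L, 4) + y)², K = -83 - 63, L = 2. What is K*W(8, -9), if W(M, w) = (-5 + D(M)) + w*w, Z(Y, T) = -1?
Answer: -41318/3 ≈ -13773.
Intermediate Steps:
K = -146
D(y) = 2 + (-1 + y)²/3
W(M, w) = -3 + w² + (-1 + M)²/3 (W(M, w) = (-5 + (2 + (-1 + M)²/3)) + w*w = (-3 + (-1 + M)²/3) + w² = -3 + w² + (-1 + M)²/3)
K*W(8, -9) = -146*(-3 + (-9)² + (-1 + 8)²/3) = -146*(-3 + 81 + (⅓)*7²) = -146*(-3 + 81 + (⅓)*49) = -146*(-3 + 81 + 49/3) = -146*283/3 = -41318/3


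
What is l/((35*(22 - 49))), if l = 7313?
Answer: -7313/945 ≈ -7.7386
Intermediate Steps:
l/((35*(22 - 49))) = 7313/((35*(22 - 49))) = 7313/((35*(-27))) = 7313/(-945) = 7313*(-1/945) = -7313/945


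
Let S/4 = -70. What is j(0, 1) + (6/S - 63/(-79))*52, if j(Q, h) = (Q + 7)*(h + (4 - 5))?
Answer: 111579/2765 ≈ 40.354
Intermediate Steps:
S = -280 (S = 4*(-70) = -280)
j(Q, h) = (-1 + h)*(7 + Q) (j(Q, h) = (7 + Q)*(h - 1) = (7 + Q)*(-1 + h) = (-1 + h)*(7 + Q))
j(0, 1) + (6/S - 63/(-79))*52 = (-7 - 1*0 + 7*1 + 0*1) + (6/(-280) - 63/(-79))*52 = (-7 + 0 + 7 + 0) + (6*(-1/280) - 63*(-1/79))*52 = 0 + (-3/140 + 63/79)*52 = 0 + (8583/11060)*52 = 0 + 111579/2765 = 111579/2765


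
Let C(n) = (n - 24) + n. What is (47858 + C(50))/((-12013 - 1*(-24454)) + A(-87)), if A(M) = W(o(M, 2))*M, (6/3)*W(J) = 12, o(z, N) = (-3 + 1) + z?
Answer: 15978/3973 ≈ 4.0216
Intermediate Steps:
o(z, N) = -2 + z
W(J) = 6 (W(J) = (½)*12 = 6)
C(n) = -24 + 2*n (C(n) = (-24 + n) + n = -24 + 2*n)
A(M) = 6*M
(47858 + C(50))/((-12013 - 1*(-24454)) + A(-87)) = (47858 + (-24 + 2*50))/((-12013 - 1*(-24454)) + 6*(-87)) = (47858 + (-24 + 100))/((-12013 + 24454) - 522) = (47858 + 76)/(12441 - 522) = 47934/11919 = 47934*(1/11919) = 15978/3973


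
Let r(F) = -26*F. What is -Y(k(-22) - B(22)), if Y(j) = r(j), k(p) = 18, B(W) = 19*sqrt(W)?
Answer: 468 - 494*sqrt(22) ≈ -1849.1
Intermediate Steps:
Y(j) = -26*j
-Y(k(-22) - B(22)) = -(-26)*(18 - 19*sqrt(22)) = -(-468 + 494*sqrt(22)) = 468 - 494*sqrt(22)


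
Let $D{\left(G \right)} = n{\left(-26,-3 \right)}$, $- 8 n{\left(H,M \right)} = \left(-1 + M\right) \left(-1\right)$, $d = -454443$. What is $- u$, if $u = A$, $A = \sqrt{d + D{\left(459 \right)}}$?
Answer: $- \frac{i \sqrt{1817774}}{2} \approx - 674.12 i$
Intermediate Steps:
$n{\left(H,M \right)} = - \frac{1}{8} + \frac{M}{8}$ ($n{\left(H,M \right)} = - \frac{\left(-1 + M\right) \left(-1\right)}{8} = - \frac{1 - M}{8} = - \frac{1}{8} + \frac{M}{8}$)
$D{\left(G \right)} = - \frac{1}{2}$ ($D{\left(G \right)} = - \frac{1}{8} + \frac{1}{8} \left(-3\right) = - \frac{1}{8} - \frac{3}{8} = - \frac{1}{2}$)
$A = \frac{i \sqrt{1817774}}{2}$ ($A = \sqrt{-454443 - \frac{1}{2}} = \sqrt{- \frac{908887}{2}} = \frac{i \sqrt{1817774}}{2} \approx 674.12 i$)
$u = \frac{i \sqrt{1817774}}{2} \approx 674.12 i$
$- u = - \frac{i \sqrt{1817774}}{2}$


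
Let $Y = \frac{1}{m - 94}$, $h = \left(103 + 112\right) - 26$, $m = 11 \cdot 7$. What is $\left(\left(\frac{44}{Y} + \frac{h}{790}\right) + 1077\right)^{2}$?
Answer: $\frac{67651489801}{624100} \approx 1.084 \cdot 10^{5}$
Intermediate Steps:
$m = 77$
$h = 189$ ($h = 215 - 26 = 189$)
$Y = - \frac{1}{17}$ ($Y = \frac{1}{77 - 94} = \frac{1}{-17} = - \frac{1}{17} \approx -0.058824$)
$\left(\left(\frac{44}{Y} + \frac{h}{790}\right) + 1077\right)^{2} = \left(\left(\frac{44}{- \frac{1}{17}} + \frac{189}{790}\right) + 1077\right)^{2} = \left(\left(44 \left(-17\right) + 189 \cdot \frac{1}{790}\right) + 1077\right)^{2} = \left(\left(-748 + \frac{189}{790}\right) + 1077\right)^{2} = \left(- \frac{590731}{790} + 1077\right)^{2} = \left(\frac{260099}{790}\right)^{2} = \frac{67651489801}{624100}$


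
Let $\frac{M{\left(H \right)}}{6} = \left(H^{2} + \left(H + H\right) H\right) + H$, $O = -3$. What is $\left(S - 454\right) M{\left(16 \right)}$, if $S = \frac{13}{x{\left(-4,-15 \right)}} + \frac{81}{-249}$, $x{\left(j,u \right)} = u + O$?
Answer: $- \frac{532995344}{249} \approx -2.1405 \cdot 10^{6}$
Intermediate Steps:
$x{\left(j,u \right)} = -3 + u$ ($x{\left(j,u \right)} = u - 3 = -3 + u$)
$S = - \frac{1565}{1494}$ ($S = \frac{13}{-3 - 15} + \frac{81}{-249} = \frac{13}{-18} + 81 \left(- \frac{1}{249}\right) = 13 \left(- \frac{1}{18}\right) - \frac{27}{83} = - \frac{13}{18} - \frac{27}{83} = - \frac{1565}{1494} \approx -1.0475$)
$M{\left(H \right)} = 6 H + 18 H^{2}$ ($M{\left(H \right)} = 6 \left(\left(H^{2} + \left(H + H\right) H\right) + H\right) = 6 \left(\left(H^{2} + 2 H H\right) + H\right) = 6 \left(\left(H^{2} + 2 H^{2}\right) + H\right) = 6 \left(3 H^{2} + H\right) = 6 \left(H + 3 H^{2}\right) = 6 H + 18 H^{2}$)
$\left(S - 454\right) M{\left(16 \right)} = \left(- \frac{1565}{1494} - 454\right) 6 \cdot 16 \left(1 + 3 \cdot 16\right) = - \frac{679841 \cdot 6 \cdot 16 \left(1 + 48\right)}{1494} = - \frac{679841 \cdot 6 \cdot 16 \cdot 49}{1494} = \left(- \frac{679841}{1494}\right) 4704 = - \frac{532995344}{249}$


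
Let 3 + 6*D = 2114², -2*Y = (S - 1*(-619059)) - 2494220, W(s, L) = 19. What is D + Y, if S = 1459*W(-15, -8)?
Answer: 10011313/6 ≈ 1.6686e+6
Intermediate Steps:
S = 27721 (S = 1459*19 = 27721)
Y = 923720 (Y = -((27721 - 1*(-619059)) - 2494220)/2 = -((27721 + 619059) - 2494220)/2 = -(646780 - 2494220)/2 = -½*(-1847440) = 923720)
D = 4468993/6 (D = -½ + (⅙)*2114² = -½ + (⅙)*4468996 = -½ + 2234498/3 = 4468993/6 ≈ 7.4483e+5)
D + Y = 4468993/6 + 923720 = 10011313/6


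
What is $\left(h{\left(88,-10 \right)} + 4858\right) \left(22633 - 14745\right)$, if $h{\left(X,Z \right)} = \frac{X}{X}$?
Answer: $38327792$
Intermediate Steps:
$h{\left(X,Z \right)} = 1$
$\left(h{\left(88,-10 \right)} + 4858\right) \left(22633 - 14745\right) = \left(1 + 4858\right) \left(22633 - 14745\right) = 4859 \cdot 7888 = 38327792$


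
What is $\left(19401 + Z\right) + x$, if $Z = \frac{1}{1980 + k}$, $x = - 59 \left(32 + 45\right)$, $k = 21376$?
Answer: $\frac{347023449}{23356} \approx 14858.0$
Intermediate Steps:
$x = -4543$ ($x = \left(-59\right) 77 = -4543$)
$Z = \frac{1}{23356}$ ($Z = \frac{1}{1980 + 21376} = \frac{1}{23356} \approx 4.2816 \cdot 10^{-5}$)
$\left(19401 + Z\right) + x = \left(19401 + \frac{1}{23356}\right) - 4543 = \frac{453129757}{23356} - 4543 = \frac{347023449}{23356}$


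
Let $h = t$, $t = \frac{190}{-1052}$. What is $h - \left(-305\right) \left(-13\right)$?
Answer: $- \frac{2085685}{526} \approx -3965.2$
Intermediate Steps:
$t = - \frac{95}{526}$ ($t = 190 \left(- \frac{1}{1052}\right) = - \frac{95}{526} \approx -0.18061$)
$h = - \frac{95}{526} \approx -0.18061$
$h - \left(-305\right) \left(-13\right) = - \frac{95}{526} - \left(-305\right) \left(-13\right) = - \frac{95}{526} - 3965 = - \frac{2085685}{526}$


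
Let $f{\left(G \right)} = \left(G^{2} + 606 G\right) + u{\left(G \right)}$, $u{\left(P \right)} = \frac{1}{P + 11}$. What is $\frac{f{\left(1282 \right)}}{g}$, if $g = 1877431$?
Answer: $\frac{3129597889}{2427518283} \approx 1.2892$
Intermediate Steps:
$u{\left(P \right)} = \frac{1}{11 + P}$
$f{\left(G \right)} = G^{2} + \frac{1}{11 + G} + 606 G$ ($f{\left(G \right)} = \left(G^{2} + 606 G\right) + \frac{1}{11 + G} = G^{2} + \frac{1}{11 + G} + 606 G$)
$\frac{f{\left(1282 \right)}}{g} = \frac{\frac{1}{11 + 1282} \left(1 + 1282 \left(11 + 1282\right) \left(606 + 1282\right)\right)}{1877431} = \frac{1 + 1282 \cdot 1293 \cdot 1888}{1293} \cdot \frac{1}{1877431} = \frac{1 + 3129597888}{1293} \cdot \frac{1}{1877431} = \frac{1}{1293} \cdot 3129597889 \cdot \frac{1}{1877431} = \frac{3129597889}{1293} \cdot \frac{1}{1877431} = \frac{3129597889}{2427518283}$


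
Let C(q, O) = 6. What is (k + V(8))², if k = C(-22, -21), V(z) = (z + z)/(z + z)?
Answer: 49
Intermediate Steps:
V(z) = 1 (V(z) = (2*z)/((2*z)) = (2*z)*(1/(2*z)) = 1)
k = 6
(k + V(8))² = (6 + 1)² = 7² = 49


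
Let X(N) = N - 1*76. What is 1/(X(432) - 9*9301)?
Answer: -1/83353 ≈ -1.1997e-5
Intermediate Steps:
X(N) = -76 + N (X(N) = N - 76 = -76 + N)
1/(X(432) - 9*9301) = 1/((-76 + 432) - 9*9301) = 1/(356 - 83709) = 1/(-83353) = -1/83353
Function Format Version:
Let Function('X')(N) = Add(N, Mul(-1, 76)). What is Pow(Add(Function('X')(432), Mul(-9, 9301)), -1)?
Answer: Rational(-1, 83353) ≈ -1.1997e-5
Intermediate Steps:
Function('X')(N) = Add(-76, N) (Function('X')(N) = Add(N, -76) = Add(-76, N))
Pow(Add(Function('X')(432), Mul(-9, 9301)), -1) = Pow(Add(Add(-76, 432), Mul(-9, 9301)), -1) = Pow(Add(356, -83709), -1) = Pow(-83353, -1) = Rational(-1, 83353)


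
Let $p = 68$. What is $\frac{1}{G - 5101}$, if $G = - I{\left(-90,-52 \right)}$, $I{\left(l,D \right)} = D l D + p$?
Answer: $\frac{1}{238191} \approx 4.1983 \cdot 10^{-6}$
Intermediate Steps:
$I{\left(l,D \right)} = 68 + l D^{2}$ ($I{\left(l,D \right)} = D l D + 68 = l D^{2} + 68 = 68 + l D^{2}$)
$G = 243292$ ($G = - (68 - 90 \left(-52\right)^{2}) = - (68 - 243360) = \left(-1\right) \left(-243292\right) = 243292$)
$\frac{1}{G - 5101} = \frac{1}{243292 - 5101} = \frac{1}{238191}$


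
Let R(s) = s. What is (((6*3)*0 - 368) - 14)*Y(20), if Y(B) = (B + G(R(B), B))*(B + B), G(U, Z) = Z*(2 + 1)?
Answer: -1222400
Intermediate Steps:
G(U, Z) = 3*Z (G(U, Z) = Z*3 = 3*Z)
Y(B) = 8*B² (Y(B) = (B + 3*B)*(B + B) = (4*B)*(2*B) = 8*B²)
(((6*3)*0 - 368) - 14)*Y(20) = (((6*3)*0 - 368) - 14)*(8*20²) = ((18*0 - 368) - 14)*(8*400) = ((0 - 368) - 14)*3200 = (-368 - 14)*3200 = -382*3200 = -1222400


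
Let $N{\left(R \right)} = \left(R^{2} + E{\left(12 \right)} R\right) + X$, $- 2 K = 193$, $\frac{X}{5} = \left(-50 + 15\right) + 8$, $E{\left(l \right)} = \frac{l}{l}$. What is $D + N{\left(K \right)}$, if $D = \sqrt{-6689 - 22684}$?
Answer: $\frac{36323}{4} + i \sqrt{29373} \approx 9080.8 + 171.39 i$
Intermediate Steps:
$E{\left(l \right)} = 1$
$X = -135$ ($X = 5 \left(\left(-50 + 15\right) + 8\right) = 5 \left(-35 + 8\right) = 5 \left(-27\right) = -135$)
$K = - \frac{193}{2}$ ($K = \left(- \frac{1}{2}\right) 193 = - \frac{193}{2} \approx -96.5$)
$D = i \sqrt{29373}$ ($D = \sqrt{-29373} = i \sqrt{29373} \approx 171.39 i$)
$N{\left(R \right)} = -135 + R + R^{2}$ ($N{\left(R \right)} = \left(R^{2} + 1 R\right) - 135 = \left(R^{2} + R\right) - 135 = \left(R + R^{2}\right) - 135 = -135 + R + R^{2}$)
$D + N{\left(K \right)} = i \sqrt{29373} - \left(\frac{463}{2} - \frac{37249}{4}\right) = i \sqrt{29373} - - \frac{36323}{4} = i \sqrt{29373} + \frac{36323}{4} = \frac{36323}{4} + i \sqrt{29373}$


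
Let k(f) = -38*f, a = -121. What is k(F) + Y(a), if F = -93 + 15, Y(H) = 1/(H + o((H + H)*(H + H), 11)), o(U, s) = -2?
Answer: 364571/123 ≈ 2964.0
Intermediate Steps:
Y(H) = 1/(-2 + H) (Y(H) = 1/(H - 2) = 1/(-2 + H))
F = -78
k(F) + Y(a) = -38*(-78) + 1/(-2 - 121) = 2964 + 1/(-123) = 2964 - 1/123 = 364571/123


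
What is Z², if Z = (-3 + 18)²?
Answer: 50625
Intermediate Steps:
Z = 225 (Z = 15² = 225)
Z² = 225² = 50625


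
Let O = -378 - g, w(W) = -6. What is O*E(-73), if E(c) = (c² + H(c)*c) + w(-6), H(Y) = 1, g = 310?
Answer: -3612000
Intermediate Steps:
O = -688 (O = -378 - 1*310 = -378 - 310 = -688)
E(c) = -6 + c + c² (E(c) = (c² + 1*c) - 6 = (c² + c) - 6 = (c + c²) - 6 = -6 + c + c²)
O*E(-73) = -688*(-6 - 73 + (-73)²) = -688*(-6 - 73 + 5329) = -688*5250 = -3612000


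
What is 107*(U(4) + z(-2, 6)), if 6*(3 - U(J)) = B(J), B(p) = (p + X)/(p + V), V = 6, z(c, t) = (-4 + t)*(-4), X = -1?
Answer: -10807/20 ≈ -540.35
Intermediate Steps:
z(c, t) = 16 - 4*t
B(p) = (-1 + p)/(6 + p) (B(p) = (p - 1)/(p + 6) = (-1 + p)/(6 + p))
U(J) = 3 - (-1 + J)/(6*(6 + J))
107*(U(4) + z(-2, 6)) = 107*((109 + 17*4)/(6*(6 + 4)) + (16 - 4*6)) = 107*((⅙)*(109 + 68)/10 + (16 - 24)) = 107*((⅙)*(⅒)*177 - 8) = 107*(59/20 - 8) = 107*(-101/20) = -10807/20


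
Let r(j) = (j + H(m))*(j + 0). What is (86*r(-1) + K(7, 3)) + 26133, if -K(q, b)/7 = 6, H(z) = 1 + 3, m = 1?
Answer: 25833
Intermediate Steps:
H(z) = 4
K(q, b) = -42 (K(q, b) = -7*6 = -42)
r(j) = j*(4 + j) (r(j) = (j + 4)*(j + 0) = (4 + j)*j = j*(4 + j))
(86*r(-1) + K(7, 3)) + 26133 = (86*(-(4 - 1)) - 42) + 26133 = (86*(-1*3) - 42) + 26133 = (86*(-3) - 42) + 26133 = (-258 - 42) + 26133 = -300 + 26133 = 25833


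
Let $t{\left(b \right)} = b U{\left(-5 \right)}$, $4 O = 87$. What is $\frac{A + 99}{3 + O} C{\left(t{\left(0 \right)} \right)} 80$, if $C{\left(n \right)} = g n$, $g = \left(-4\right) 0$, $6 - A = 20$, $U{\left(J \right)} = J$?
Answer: $0$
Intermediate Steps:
$O = \frac{87}{4}$ ($O = \frac{1}{4} \cdot 87 = \frac{87}{4} \approx 21.75$)
$A = -14$ ($A = 6 - 20 = -14$)
$t{\left(b \right)} = - 5 b$ ($t{\left(b \right)} = b \left(-5\right) = - 5 b$)
$g = 0$
$C{\left(n \right)} = 0$ ($C{\left(n \right)} = 0 n = 0$)
$\frac{A + 99}{3 + O} C{\left(t{\left(0 \right)} \right)} 80 = \frac{-14 + 99}{3 + \frac{87}{4}} \cdot 0 \cdot 80 = \frac{85}{\frac{99}{4}} \cdot 0 \cdot 80 = 85 \cdot \frac{4}{99} \cdot 0 \cdot 80 = \frac{340}{99} \cdot 0 \cdot 80 = 0 \cdot 80 = 0$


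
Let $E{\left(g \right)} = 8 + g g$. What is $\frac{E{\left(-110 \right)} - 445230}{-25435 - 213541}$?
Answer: $\frac{216561}{119488} \approx 1.8124$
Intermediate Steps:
$E{\left(g \right)} = 8 + g^{2}$
$\frac{E{\left(-110 \right)} - 445230}{-25435 - 213541} = \frac{\left(8 + \left(-110\right)^{2}\right) - 445230}{-25435 - 213541} = \frac{\left(8 + 12100\right) - 445230}{-238976} = \left(12108 - 445230\right) \left(- \frac{1}{238976}\right) = \left(-433122\right) \left(- \frac{1}{238976}\right) = \frac{216561}{119488}$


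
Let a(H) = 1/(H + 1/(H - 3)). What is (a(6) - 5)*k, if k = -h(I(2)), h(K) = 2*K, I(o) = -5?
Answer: -920/19 ≈ -48.421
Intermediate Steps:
a(H) = 1/(H + 1/(-3 + H))
k = 10 (k = -2*(-5) = -1*(-10) = 10)
(a(6) - 5)*k = ((-3 + 6)/(1 + 6² - 3*6) - 5)*10 = (3/(1 + 36 - 18) - 5)*10 = (3/19 - 5)*10 = -92/19*10 = -920/19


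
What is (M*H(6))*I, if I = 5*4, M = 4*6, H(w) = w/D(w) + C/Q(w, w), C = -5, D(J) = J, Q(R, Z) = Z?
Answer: 80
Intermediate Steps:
H(w) = 1 - 5/w (H(w) = w/w - 5/w = 1 - 5/w)
M = 24
I = 20
(M*H(6))*I = (24*((-5 + 6)/6))*20 = (24*((⅙)*1))*20 = (24*(⅙))*20 = 4*20 = 80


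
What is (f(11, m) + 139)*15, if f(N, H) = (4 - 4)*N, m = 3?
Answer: 2085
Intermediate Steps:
f(N, H) = 0 (f(N, H) = 0*N = 0)
(f(11, m) + 139)*15 = (0 + 139)*15 = 139*15 = 2085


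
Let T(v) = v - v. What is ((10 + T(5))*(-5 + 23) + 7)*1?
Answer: 187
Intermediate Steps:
T(v) = 0
((10 + T(5))*(-5 + 23) + 7)*1 = ((10 + 0)*(-5 + 23) + 7)*1 = (10*18 + 7)*1 = (180 + 7)*1 = 187*1 = 187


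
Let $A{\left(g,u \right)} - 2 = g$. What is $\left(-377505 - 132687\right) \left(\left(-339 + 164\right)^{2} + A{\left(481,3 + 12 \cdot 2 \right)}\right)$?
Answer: $-15871052736$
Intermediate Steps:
$A{\left(g,u \right)} = 2 + g$
$\left(-377505 - 132687\right) \left(\left(-339 + 164\right)^{2} + A{\left(481,3 + 12 \cdot 2 \right)}\right) = \left(-377505 - 132687\right) \left(\left(-339 + 164\right)^{2} + \left(2 + 481\right)\right) = - 510192 \left(\left(-175\right)^{2} + 483\right) = - 510192 \left(30625 + 483\right) = \left(-510192\right) 31108 = -15871052736$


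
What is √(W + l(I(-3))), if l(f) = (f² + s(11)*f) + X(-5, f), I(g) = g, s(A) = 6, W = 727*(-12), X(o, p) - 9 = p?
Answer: I*√8727 ≈ 93.418*I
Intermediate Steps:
X(o, p) = 9 + p
W = -8724
l(f) = 9 + f² + 7*f (l(f) = (f² + 6*f) + (9 + f) = 9 + f² + 7*f)
√(W + l(I(-3))) = √(-8724 + (9 + (-3)² + 7*(-3))) = √(-8724 + (9 + 9 - 21)) = √(-8724 - 3) = √(-8727) = I*√8727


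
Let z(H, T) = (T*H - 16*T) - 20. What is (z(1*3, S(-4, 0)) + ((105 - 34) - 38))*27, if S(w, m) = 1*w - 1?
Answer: 2106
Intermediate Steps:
S(w, m) = -1 + w (S(w, m) = w - 1 = -1 + w)
z(H, T) = -20 - 16*T + H*T (z(H, T) = (H*T - 16*T) - 20 = (-16*T + H*T) - 20 = -20 - 16*T + H*T)
(z(1*3, S(-4, 0)) + ((105 - 34) - 38))*27 = ((-20 - 16*(-1 - 4) + (1*3)*(-1 - 4)) + ((105 - 34) - 38))*27 = ((-20 - 16*(-5) + 3*(-5)) + (71 - 38))*27 = ((-20 + 80 - 15) + 33)*27 = (45 + 33)*27 = 78*27 = 2106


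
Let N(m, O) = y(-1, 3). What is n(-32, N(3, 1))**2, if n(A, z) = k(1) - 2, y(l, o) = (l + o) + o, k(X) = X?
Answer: 1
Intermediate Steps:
y(l, o) = l + 2*o
N(m, O) = 5 (N(m, O) = -1 + 2*3 = -1 + 6 = 5)
n(A, z) = -1 (n(A, z) = 1 - 2 = -1)
n(-32, N(3, 1))**2 = (-1)**2 = 1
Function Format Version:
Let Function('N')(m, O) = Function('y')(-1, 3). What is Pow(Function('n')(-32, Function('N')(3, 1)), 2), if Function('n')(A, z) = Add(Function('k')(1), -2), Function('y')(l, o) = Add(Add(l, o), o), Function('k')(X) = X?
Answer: 1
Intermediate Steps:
Function('y')(l, o) = Add(l, Mul(2, o))
Function('N')(m, O) = 5 (Function('N')(m, O) = Add(-1, Mul(2, 3)) = Add(-1, 6) = 5)
Function('n')(A, z) = -1 (Function('n')(A, z) = Add(1, -2) = -1)
Pow(Function('n')(-32, Function('N')(3, 1)), 2) = Pow(-1, 2) = 1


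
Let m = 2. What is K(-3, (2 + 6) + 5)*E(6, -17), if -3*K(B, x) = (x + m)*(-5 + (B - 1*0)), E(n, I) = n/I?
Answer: -240/17 ≈ -14.118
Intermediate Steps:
K(B, x) = -(-5 + B)*(2 + x)/3 (K(B, x) = -(x + 2)*(-5 + (B - 1*0))/3 = -(2 + x)*(-5 + (B + 0))/3 = -(2 + x)*(-5 + B)/3 = -(-5 + B)*(2 + x)/3)
K(-3, (2 + 6) + 5)*E(6, -17) = (10/3 - 2/3*(-3) + 5*((2 + 6) + 5)/3 - 1/3*(-3)*((2 + 6) + 5))*(6/(-17)) = (10/3 + 2 + 5*(8 + 5)/3 - 1/3*(-3)*(8 + 5))*(6*(-1/17)) = (10/3 + 2 + (5/3)*13 - 1/3*(-3)*13)*(-6/17) = (10/3 + 2 + 65/3 + 13)*(-6/17) = 40*(-6/17) = -240/17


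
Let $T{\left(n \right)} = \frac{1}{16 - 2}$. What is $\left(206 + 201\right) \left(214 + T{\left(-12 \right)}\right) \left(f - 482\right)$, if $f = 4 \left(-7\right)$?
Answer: $- \frac{311043645}{7} \approx -4.4435 \cdot 10^{7}$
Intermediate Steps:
$f = -28$
$T{\left(n \right)} = \frac{1}{14}$
$\left(206 + 201\right) \left(214 + T{\left(-12 \right)}\right) \left(f - 482\right) = \left(206 + 201\right) \left(214 + \frac{1}{14}\right) \left(-28 - 482\right) = 407 \cdot \frac{2997}{14} \left(-510\right) = \frac{1219779}{14} \left(-510\right) = - \frac{311043645}{7}$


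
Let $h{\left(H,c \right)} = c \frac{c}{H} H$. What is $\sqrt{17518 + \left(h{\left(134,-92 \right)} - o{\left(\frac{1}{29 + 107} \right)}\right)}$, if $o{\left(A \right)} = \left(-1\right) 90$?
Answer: $2 \sqrt{6518} \approx 161.47$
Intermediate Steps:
$h{\left(H,c \right)} = c^{2}$ ($h{\left(H,c \right)} = \frac{c^{2}}{H} H = c^{2}$)
$o{\left(A \right)} = -90$
$\sqrt{17518 + \left(h{\left(134,-92 \right)} - o{\left(\frac{1}{29 + 107} \right)}\right)} = \sqrt{17518 - \left(-90 - \left(-92\right)^{2}\right)} = \sqrt{17518 + \left(8464 + 90\right)} = \sqrt{17518 + 8554} = \sqrt{26072} = 2 \sqrt{6518}$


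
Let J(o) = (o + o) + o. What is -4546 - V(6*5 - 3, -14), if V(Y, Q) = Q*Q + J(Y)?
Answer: -4823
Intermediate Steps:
J(o) = 3*o (J(o) = 2*o + o = 3*o)
V(Y, Q) = Q² + 3*Y (V(Y, Q) = Q*Q + 3*Y = Q² + 3*Y)
-4546 - V(6*5 - 3, -14) = -4546 - ((-14)² + 3*(6*5 - 3)) = -4546 - (196 + 3*(30 - 3)) = -4546 - (196 + 3*27) = -4546 - (196 + 81) = -4546 - 1*277 = -4546 - 277 = -4823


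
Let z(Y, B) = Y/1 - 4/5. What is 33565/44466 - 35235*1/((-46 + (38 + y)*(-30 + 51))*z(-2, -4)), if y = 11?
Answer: 2073929770/152985273 ≈ 13.556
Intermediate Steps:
z(Y, B) = -4/5 + Y (z(Y, B) = Y*1 - 4*1/5 = Y - 4/5 = -4/5 + Y)
33565/44466 - 35235*1/((-46 + (38 + y)*(-30 + 51))*z(-2, -4)) = 33565/44466 - 35235*1/((-46 + (38 + 11)*(-30 + 51))*(-4/5 - 2)) = 33565*(1/44466) - 35235*(-5/(14*(-46 + 49*21))) = 33565/44466 - 35235*(-5/(14*(-46 + 1029))) = 33565/44466 - 35235/(983*(-14/5)) = 33565/44466 - 35235/(-13762/5) = 33565/44466 - 35235*(-5/13762) = 33565/44466 + 176175/13762 = 2073929770/152985273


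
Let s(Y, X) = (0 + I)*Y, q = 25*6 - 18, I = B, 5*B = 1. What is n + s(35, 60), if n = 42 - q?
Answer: -83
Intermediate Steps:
B = ⅕ (B = (⅕)*1 = ⅕ ≈ 0.20000)
I = ⅕ ≈ 0.20000
q = 132 (q = 150 - 18 = 132)
s(Y, X) = Y/5 (s(Y, X) = (0 + ⅕)*Y = Y/5)
n = -90 (n = 42 - 1*132 = 42 - 132 = -90)
n + s(35, 60) = -90 + (⅕)*35 = -90 + 7 = -83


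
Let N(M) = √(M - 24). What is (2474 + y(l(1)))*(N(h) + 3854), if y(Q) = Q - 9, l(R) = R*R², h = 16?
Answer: 9503964 + 4932*I*√2 ≈ 9.504e+6 + 6974.9*I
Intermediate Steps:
l(R) = R³
y(Q) = -9 + Q
N(M) = √(-24 + M)
(2474 + y(l(1)))*(N(h) + 3854) = (2474 + (-9 + 1³))*(√(-24 + 16) + 3854) = (2474 + (-9 + 1))*(√(-8) + 3854) = (2474 - 8)*(2*I*√2 + 3854) = 2466*(3854 + 2*I*√2) = 9503964 + 4932*I*√2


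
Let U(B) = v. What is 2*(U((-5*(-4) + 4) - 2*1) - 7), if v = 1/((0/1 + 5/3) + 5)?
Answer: -137/10 ≈ -13.700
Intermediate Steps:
v = 3/20 (v = 1/((0*1 + 5*(⅓)) + 5) = 1/((0 + 5/3) + 5) = 1/(5/3 + 5) = 1/(20/3) = 3/20 ≈ 0.15000)
U(B) = 3/20
2*(U((-5*(-4) + 4) - 2*1) - 7) = 2*(3/20 - 7) = 2*(-137/20) = -137/10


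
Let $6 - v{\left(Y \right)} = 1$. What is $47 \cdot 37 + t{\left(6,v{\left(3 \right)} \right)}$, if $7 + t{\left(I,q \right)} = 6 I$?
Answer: $1768$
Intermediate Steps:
$v{\left(Y \right)} = 5$ ($v{\left(Y \right)} = 6 - 1 = 5$)
$t{\left(I,q \right)} = -7 + 6 I$
$47 \cdot 37 + t{\left(6,v{\left(3 \right)} \right)} = 47 \cdot 37 + \left(-7 + 6 \cdot 6\right) = 1739 + \left(-7 + 36\right) = 1739 + 29 = 1768$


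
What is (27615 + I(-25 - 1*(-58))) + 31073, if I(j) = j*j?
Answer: 59777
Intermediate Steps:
I(j) = j²
(27615 + I(-25 - 1*(-58))) + 31073 = (27615 + (-25 - 1*(-58))²) + 31073 = (27615 + (-25 + 58)²) + 31073 = (27615 + 33²) + 31073 = (27615 + 1089) + 31073 = 28704 + 31073 = 59777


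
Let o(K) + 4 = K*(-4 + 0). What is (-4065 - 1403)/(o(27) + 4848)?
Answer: -1367/1184 ≈ -1.1546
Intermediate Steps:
o(K) = -4 - 4*K (o(K) = -4 + K*(-4 + 0) = -4 + K*(-4) = -4 - 4*K)
(-4065 - 1403)/(o(27) + 4848) = (-4065 - 1403)/((-4 - 4*27) + 4848) = -5468/((-4 - 108) + 4848) = -5468/(-112 + 4848) = -5468/4736 = -5468*1/4736 = -1367/1184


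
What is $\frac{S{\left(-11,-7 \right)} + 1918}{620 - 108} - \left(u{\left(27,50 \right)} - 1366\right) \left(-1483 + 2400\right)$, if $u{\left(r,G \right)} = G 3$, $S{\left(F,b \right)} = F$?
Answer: $\frac{570918771}{512} \approx 1.1151 \cdot 10^{6}$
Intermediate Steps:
$u{\left(r,G \right)} = 3 G$
$\frac{S{\left(-11,-7 \right)} + 1918}{620 - 108} - \left(u{\left(27,50 \right)} - 1366\right) \left(-1483 + 2400\right) = \frac{-11 + 1918}{620 - 108} - \left(3 \cdot 50 - 1366\right) \left(-1483 + 2400\right) = \frac{1907}{512} - \left(150 - 1366\right) 917 = 1907 \cdot \frac{1}{512} - \left(-1216\right) 917 = \frac{1907}{512} - -1115072 = \frac{1907}{512} + 1115072 = \frac{570918771}{512}$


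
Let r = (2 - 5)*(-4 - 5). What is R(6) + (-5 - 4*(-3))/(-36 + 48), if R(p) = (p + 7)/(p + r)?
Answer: 43/44 ≈ 0.97727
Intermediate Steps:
r = 27 (r = -3*(-9) = 27)
R(p) = (7 + p)/(27 + p) (R(p) = (p + 7)/(p + 27) = (7 + p)/(27 + p))
R(6) + (-5 - 4*(-3))/(-36 + 48) = (7 + 6)/(27 + 6) + (-5 - 4*(-3))/(-36 + 48) = 13/33 + (-5 + 12)/12 = (1/33)*13 + (1/12)*7 = 13/33 + 7/12 = 43/44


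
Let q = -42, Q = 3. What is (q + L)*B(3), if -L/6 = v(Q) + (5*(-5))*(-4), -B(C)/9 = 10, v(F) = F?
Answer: 59400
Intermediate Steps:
B(C) = -90 (B(C) = -9*10 = -90)
L = -618 (L = -6*(3 + (5*(-5))*(-4)) = -6*(3 - 25*(-4)) = -6*(3 + 100) = -6*103 = -618)
(q + L)*B(3) = (-42 - 618)*(-90) = -660*(-90) = 59400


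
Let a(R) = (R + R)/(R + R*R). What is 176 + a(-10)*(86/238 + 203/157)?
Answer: 29532056/168147 ≈ 175.63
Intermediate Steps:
a(R) = 2*R/(R + R²) (a(R) = (2*R)/(R + R²) = 2*R/(R + R²))
176 + a(-10)*(86/238 + 203/157) = 176 + (2/(1 - 10))*(86/238 + 203/157) = 176 + (2/(-9))*(86*(1/238) + 203*(1/157)) = 176 + (2*(-⅑))*(43/119 + 203/157) = 176 - 2/9*30908/18683 = 176 - 61816/168147 = 29532056/168147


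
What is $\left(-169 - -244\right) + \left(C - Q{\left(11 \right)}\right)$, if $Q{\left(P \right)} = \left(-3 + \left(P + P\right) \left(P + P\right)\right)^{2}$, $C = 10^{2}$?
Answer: $-231186$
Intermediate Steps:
$C = 100$
$Q{\left(P \right)} = \left(-3 + 4 P^{2}\right)^{2}$ ($Q{\left(P \right)} = \left(-3 + 2 P 2 P\right)^{2} = \left(-3 + 4 P^{2}\right)^{2}$)
$\left(-169 - -244\right) + \left(C - Q{\left(11 \right)}\right) = \left(-169 - -244\right) + \left(100 - \left(-3 + 4 \cdot 11^{2}\right)^{2}\right) = \left(-169 + 244\right) + \left(100 - \left(-3 + 4 \cdot 121\right)^{2}\right) = 75 + \left(100 - \left(-3 + 484\right)^{2}\right) = 75 + \left(100 - 481^{2}\right) = 75 + \left(100 - 231361\right) = 75 - 231261 = -231186$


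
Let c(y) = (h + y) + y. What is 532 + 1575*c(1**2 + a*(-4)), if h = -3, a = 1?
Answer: -13643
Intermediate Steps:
c(y) = -3 + 2*y (c(y) = (-3 + y) + y = -3 + 2*y)
532 + 1575*c(1**2 + a*(-4)) = 532 + 1575*(-3 + 2*(1**2 + 1*(-4))) = 532 + 1575*(-3 + 2*(1 - 4)) = 532 + 1575*(-3 + 2*(-3)) = 532 + 1575*(-3 - 6) = 532 + 1575*(-9) = 532 - 14175 = -13643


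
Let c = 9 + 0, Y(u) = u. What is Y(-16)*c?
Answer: -144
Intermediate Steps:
c = 9
Y(-16)*c = -16*9 = -144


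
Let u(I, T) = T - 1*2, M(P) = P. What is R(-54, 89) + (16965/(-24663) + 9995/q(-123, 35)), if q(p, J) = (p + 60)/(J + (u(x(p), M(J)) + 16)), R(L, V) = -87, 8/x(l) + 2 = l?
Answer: -330838226/24663 ≈ -13414.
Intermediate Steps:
x(l) = 8/(-2 + l)
u(I, T) = -2 + T (u(I, T) = T - 2 = -2 + T)
q(p, J) = (60 + p)/(14 + 2*J) (q(p, J) = (p + 60)/(J + ((-2 + J) + 16)) = (60 + p)/(J + (14 + J)) = (60 + p)/(14 + 2*J))
R(-54, 89) + (16965/(-24663) + 9995/q(-123, 35)) = -87 + (16965/(-24663) + 9995/(((60 - 123)/(2*(7 + 35))))) = -87 + (16965*(-1/24663) + 9995/(((1/2)*(-63)/42))) = -87 + (-5655/8221 + 9995/(((1/2)*(1/42)*(-63)))) = -87 + (-5655/8221 + 9995/(-3/4)) = -87 + (-5655/8221 + 9995*(-4/3)) = -87 + (-5655/8221 - 39980/3) = -87 - 328692545/24663 = -330838226/24663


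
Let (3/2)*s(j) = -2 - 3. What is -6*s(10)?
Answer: 20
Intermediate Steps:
s(j) = -10/3 (s(j) = 2*(-2 - 3)/3 = (⅔)*(-5) = -10/3)
-6*s(10) = -6*(-10/3) = 20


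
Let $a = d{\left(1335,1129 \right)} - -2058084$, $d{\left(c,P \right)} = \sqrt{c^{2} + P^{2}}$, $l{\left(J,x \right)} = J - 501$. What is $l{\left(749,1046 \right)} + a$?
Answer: $2058332 + \sqrt{3056866} \approx 2.0601 \cdot 10^{6}$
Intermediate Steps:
$l{\left(J,x \right)} = -501 + J$ ($l{\left(J,x \right)} = J - 501 = -501 + J$)
$d{\left(c,P \right)} = \sqrt{P^{2} + c^{2}}$
$a = 2058084 + \sqrt{3056866}$ ($a = \sqrt{1129^{2} + 1335^{2}} - -2058084 = \sqrt{1274641 + 1782225} + 2058084 = \sqrt{3056866} + 2058084 = 2058084 + \sqrt{3056866} \approx 2.0598 \cdot 10^{6}$)
$l{\left(749,1046 \right)} + a = \left(-501 + 749\right) + \left(2058084 + \sqrt{3056866}\right) = 248 + \left(2058084 + \sqrt{3056866}\right) = 2058332 + \sqrt{3056866}$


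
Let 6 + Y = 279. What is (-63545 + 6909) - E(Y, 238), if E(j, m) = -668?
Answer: -55968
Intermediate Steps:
Y = 273 (Y = -6 + 279 = 273)
(-63545 + 6909) - E(Y, 238) = (-63545 + 6909) - 1*(-668) = -56636 + 668 = -55968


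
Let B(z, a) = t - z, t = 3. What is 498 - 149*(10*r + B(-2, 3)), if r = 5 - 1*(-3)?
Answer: -12167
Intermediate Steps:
B(z, a) = 3 - z
r = 8 (r = 5 + 3 = 8)
498 - 149*(10*r + B(-2, 3)) = 498 - 149*(10*8 + (3 - 1*(-2))) = 498 - 149*(80 + (3 + 2)) = 498 - 149*(80 + 5) = 498 - 149*85 = 498 - 12665 = -12167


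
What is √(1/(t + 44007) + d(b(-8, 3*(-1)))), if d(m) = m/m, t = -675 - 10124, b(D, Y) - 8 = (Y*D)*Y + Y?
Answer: √275701118/16604 ≈ 1.0000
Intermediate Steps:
b(D, Y) = 8 + Y + D*Y² (b(D, Y) = 8 + ((Y*D)*Y + Y) = 8 + ((D*Y)*Y + Y) = 8 + (D*Y² + Y) = 8 + (Y + D*Y²) = 8 + Y + D*Y²)
t = -10799
d(m) = 1
√(1/(t + 44007) + d(b(-8, 3*(-1)))) = √(1/(-10799 + 44007) + 1) = √(1/33208 + 1) = √(33209/33208) = √275701118/16604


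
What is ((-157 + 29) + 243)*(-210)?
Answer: -24150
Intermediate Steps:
((-157 + 29) + 243)*(-210) = (-128 + 243)*(-210) = 115*(-210) = -24150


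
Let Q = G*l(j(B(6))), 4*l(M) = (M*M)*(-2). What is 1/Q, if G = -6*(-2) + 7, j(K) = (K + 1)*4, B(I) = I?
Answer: -1/7448 ≈ -0.00013426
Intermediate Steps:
j(K) = 4 + 4*K (j(K) = (1 + K)*4 = 4 + 4*K)
l(M) = -M²/2 (l(M) = ((M*M)*(-2))/4 = (M²*(-2))/4 = (-2*M²)/4 = -M²/2)
G = 19 (G = 12 + 7 = 19)
Q = -7448 (Q = 19*(-(4 + 4*6)²/2) = 19*(-(4 + 24)²/2) = 19*(-½*28²) = 19*(-½*784) = 19*(-392) = -7448)
1/Q = 1/(-7448) = -1/7448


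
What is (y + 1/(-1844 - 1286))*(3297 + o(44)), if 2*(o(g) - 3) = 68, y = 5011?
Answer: 26145943143/1565 ≈ 1.6707e+7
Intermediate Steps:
o(g) = 37 (o(g) = 3 + (1/2)*68 = 3 + 34 = 37)
(y + 1/(-1844 - 1286))*(3297 + o(44)) = (5011 + 1/(-1844 - 1286))*(3297 + 37) = (5011 + 1/(-3130))*3334 = (5011 - 1/3130)*3334 = (15684429/3130)*3334 = 26145943143/1565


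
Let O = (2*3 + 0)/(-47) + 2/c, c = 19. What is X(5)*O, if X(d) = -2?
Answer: 40/893 ≈ 0.044793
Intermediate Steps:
O = -20/893 (O = (2*3 + 0)/(-47) + 2/19 = (6 + 0)*(-1/47) + 2*(1/19) = 6*(-1/47) + 2/19 = -6/47 + 2/19 = -20/893 ≈ -0.022396)
X(5)*O = -2*(-20/893) = 40/893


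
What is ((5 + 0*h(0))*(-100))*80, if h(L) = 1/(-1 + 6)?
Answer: -40000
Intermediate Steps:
h(L) = 1/5
((5 + 0*h(0))*(-100))*80 = ((5 + 0*(1/5))*(-100))*80 = ((5 + 0)*(-100))*80 = (5*(-100))*80 = -500*80 = -40000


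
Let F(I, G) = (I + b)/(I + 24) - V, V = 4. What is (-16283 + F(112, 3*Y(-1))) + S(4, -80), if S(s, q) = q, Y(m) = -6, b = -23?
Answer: -2225823/136 ≈ -16366.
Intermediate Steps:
F(I, G) = -4 + (-23 + I)/(24 + I) (F(I, G) = (I - 23)/(I + 24) - 1*4 = (-23 + I)/(24 + I) - 4 = -4 + (-23 + I)/(24 + I))
(-16283 + F(112, 3*Y(-1))) + S(4, -80) = (-16283 + (-119 - 3*112)/(24 + 112)) - 80 = (-16283 + (-119 - 336)/136) - 80 = (-16283 + (1/136)*(-455)) - 80 = (-16283 - 455/136) - 80 = -2214943/136 - 80 = -2225823/136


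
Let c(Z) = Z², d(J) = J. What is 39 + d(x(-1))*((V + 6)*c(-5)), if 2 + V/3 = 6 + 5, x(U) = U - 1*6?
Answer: -5736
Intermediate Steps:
x(U) = -6 + U (x(U) = U - 6 = -6 + U)
V = 27 (V = -6 + 3*(6 + 5) = -6 + 3*11 = -6 + 33 = 27)
39 + d(x(-1))*((V + 6)*c(-5)) = 39 + (-6 - 1)*((27 + 6)*(-5)²) = 39 - 231*25 = 39 - 7*825 = 39 - 5775 = -5736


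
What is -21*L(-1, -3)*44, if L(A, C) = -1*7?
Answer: 6468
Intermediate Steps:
L(A, C) = -7
-21*L(-1, -3)*44 = -21*(-7)*44 = 147*44 = 6468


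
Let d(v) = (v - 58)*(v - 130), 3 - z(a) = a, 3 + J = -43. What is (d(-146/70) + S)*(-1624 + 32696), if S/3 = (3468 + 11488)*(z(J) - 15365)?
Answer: -26156663788566432/1225 ≈ -2.1352e+13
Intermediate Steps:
J = -46 (J = -3 - 43 = -46)
z(a) = 3 - a
d(v) = (-130 + v)*(-58 + v) (d(v) = (-58 + v)*(-130 + v) = (-130 + v)*(-58 + v))
S = -687198288 (S = 3*((3468 + 11488)*((3 - 1*(-46)) - 15365)) = 3*(14956*((3 + 46) - 15365)) = 3*(14956*(49 - 15365)) = 3*(14956*(-15316)) = 3*(-229066096) = -687198288)
(d(-146/70) + S)*(-1624 + 32696) = ((7540 + (-146/70)² - (-27448)/70) - 687198288)*(-1624 + 32696) = ((7540 + (-146*1/70)² - (-27448)/70) - 687198288)*31072 = ((7540 + (-73/35)² - 188*(-73/35)) - 687198288)*31072 = ((7540 + 5329/1225 + 13724/35) - 687198288)*31072 = (9722169/1225 - 687198288)*31072 = -841808180631/1225*31072 = -26156663788566432/1225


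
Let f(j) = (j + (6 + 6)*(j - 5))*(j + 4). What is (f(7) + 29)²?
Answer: 136900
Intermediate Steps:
f(j) = (-60 + 13*j)*(4 + j) (f(j) = (j + 12*(-5 + j))*(4 + j) = (j + (-60 + 12*j))*(4 + j) = (-60 + 13*j)*(4 + j))
(f(7) + 29)² = ((-240 - 8*7 + 13*7²) + 29)² = ((-240 - 56 + 13*49) + 29)² = ((-240 - 56 + 637) + 29)² = (341 + 29)² = 370² = 136900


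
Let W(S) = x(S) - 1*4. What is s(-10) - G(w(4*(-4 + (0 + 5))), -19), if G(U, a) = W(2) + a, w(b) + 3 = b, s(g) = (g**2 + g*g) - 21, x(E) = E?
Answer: 200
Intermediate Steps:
s(g) = -21 + 2*g**2 (s(g) = (g**2 + g**2) - 21 = 2*g**2 - 21 = -21 + 2*g**2)
w(b) = -3 + b
W(S) = -4 + S (W(S) = S - 1*4 = S - 4 = -4 + S)
G(U, a) = -2 + a (G(U, a) = (-4 + 2) + a = -2 + a)
s(-10) - G(w(4*(-4 + (0 + 5))), -19) = (-21 + 2*(-10)**2) - (-2 - 19) = (-21 + 2*100) - 1*(-21) = (-21 + 200) + 21 = 179 + 21 = 200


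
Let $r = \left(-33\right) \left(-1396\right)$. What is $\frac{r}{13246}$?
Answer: $\frac{23034}{6623} \approx 3.4779$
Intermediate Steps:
$r = 46068$
$\frac{r}{13246} = \frac{46068}{13246} = 46068 \cdot \frac{1}{13246} = \frac{23034}{6623}$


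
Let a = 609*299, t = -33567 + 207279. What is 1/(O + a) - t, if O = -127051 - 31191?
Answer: -4142857487/23849 ≈ -1.7371e+5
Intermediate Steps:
t = 173712
a = 182091
O = -158242
1/(O + a) - t = 1/(-158242 + 182091) - 1*173712 = 1/23849 - 173712 = -4142857487/23849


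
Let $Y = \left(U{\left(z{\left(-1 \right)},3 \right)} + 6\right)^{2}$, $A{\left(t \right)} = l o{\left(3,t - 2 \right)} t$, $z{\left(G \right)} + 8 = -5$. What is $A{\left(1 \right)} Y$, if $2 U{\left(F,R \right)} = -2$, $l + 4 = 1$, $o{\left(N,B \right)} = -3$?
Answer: $225$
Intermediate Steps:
$z{\left(G \right)} = -13$ ($z{\left(G \right)} = -8 - 5 = -13$)
$l = -3$ ($l = -4 + 1 = -3$)
$U{\left(F,R \right)} = -1$ ($U{\left(F,R \right)} = \frac{1}{2} \left(-2\right) = -1$)
$A{\left(t \right)} = 9 t$ ($A{\left(t \right)} = \left(-3\right) \left(-3\right) t = 9 t$)
$Y = 25$ ($Y = \left(-1 + 6\right)^{2} = 5^{2} = 25$)
$A{\left(1 \right)} Y = 9 \cdot 1 \cdot 25 = 9 \cdot 25 = 225$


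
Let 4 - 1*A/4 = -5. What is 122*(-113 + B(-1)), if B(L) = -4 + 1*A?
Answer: -9882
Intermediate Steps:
A = 36 (A = 16 - 4*(-5) = 16 + 20 = 36)
B(L) = 32 (B(L) = -4 + 1*36 = -4 + 36 = 32)
122*(-113 + B(-1)) = 122*(-113 + 32) = 122*(-81) = -9882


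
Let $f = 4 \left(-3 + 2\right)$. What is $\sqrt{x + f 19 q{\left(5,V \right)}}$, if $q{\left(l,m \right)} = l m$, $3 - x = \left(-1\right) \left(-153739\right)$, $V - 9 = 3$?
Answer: $2 i \sqrt{39574} \approx 397.86 i$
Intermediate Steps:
$V = 12$ ($V = 9 + 3 = 12$)
$x = -153736$ ($x = 3 - \left(-1\right) \left(-153739\right) = 3 - 153739 = -153736$)
$f = -4$ ($f = 4 \left(-1\right) = -4$)
$\sqrt{x + f 19 q{\left(5,V \right)}} = \sqrt{-153736 + \left(-4\right) 19 \cdot 5 \cdot 12} = \sqrt{-153736 - 4560} = \sqrt{-158296} = 2 i \sqrt{39574}$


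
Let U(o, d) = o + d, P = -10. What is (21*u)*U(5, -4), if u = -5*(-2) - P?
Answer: 420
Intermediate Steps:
U(o, d) = d + o
u = 20 (u = -5*(-2) - 1*(-10) = 10 + 10 = 20)
(21*u)*U(5, -4) = (21*20)*(-4 + 5) = 420*1 = 420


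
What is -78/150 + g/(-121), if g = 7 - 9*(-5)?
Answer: -2873/3025 ≈ -0.94975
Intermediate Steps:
g = 52 (g = 7 + 45 = 52)
-78/150 + g/(-121) = -78/150 + 52/(-121) = -78*1/150 + 52*(-1/121) = -13/25 - 52/121 = -2873/3025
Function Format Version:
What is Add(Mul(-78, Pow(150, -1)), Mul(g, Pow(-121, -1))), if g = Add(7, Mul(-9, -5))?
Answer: Rational(-2873, 3025) ≈ -0.94975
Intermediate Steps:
g = 52 (g = Add(7, 45) = 52)
Add(Mul(-78, Pow(150, -1)), Mul(g, Pow(-121, -1))) = Add(Mul(-78, Pow(150, -1)), Mul(52, Pow(-121, -1))) = Add(Mul(-78, Rational(1, 150)), Mul(52, Rational(-1, 121))) = Add(Rational(-13, 25), Rational(-52, 121)) = Rational(-2873, 3025)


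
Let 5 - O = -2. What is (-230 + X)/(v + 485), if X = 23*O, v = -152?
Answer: -23/111 ≈ -0.20721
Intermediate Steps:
O = 7 (O = 5 - 1*(-2) = 5 + 2 = 7)
X = 161 (X = 23*7 = 161)
(-230 + X)/(v + 485) = (-230 + 161)/(-152 + 485) = -69/333 = -69*1/333 = -23/111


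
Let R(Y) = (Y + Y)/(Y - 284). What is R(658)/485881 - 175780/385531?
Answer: -15971072648262/35029249120657 ≈ -0.45594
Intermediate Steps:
R(Y) = 2*Y/(-284 + Y) (R(Y) = (2*Y)/(-284 + Y) = 2*Y/(-284 + Y))
R(658)/485881 - 175780/385531 = (2*658/(-284 + 658))/485881 - 175780/385531 = (2*658/374)*(1/485881) - 175780*1/385531 = (2*658*(1/374))*(1/485881) - 175780/385531 = (658/187)*(1/485881) - 175780/385531 = 658/90859747 - 175780/385531 = -15971072648262/35029249120657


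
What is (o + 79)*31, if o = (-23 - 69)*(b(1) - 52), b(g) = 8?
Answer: 127937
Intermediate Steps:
o = 4048 (o = (-23 - 69)*(8 - 52) = -92*(-44) = 4048)
(o + 79)*31 = (4048 + 79)*31 = 4127*31 = 127937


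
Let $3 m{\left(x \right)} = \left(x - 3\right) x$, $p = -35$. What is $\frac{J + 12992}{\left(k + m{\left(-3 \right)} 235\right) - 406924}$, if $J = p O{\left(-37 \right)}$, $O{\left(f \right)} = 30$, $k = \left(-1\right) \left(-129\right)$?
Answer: $- \frac{11942}{405385} \approx -0.029458$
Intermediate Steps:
$k = 129$
$m{\left(x \right)} = \frac{x \left(-3 + x\right)}{3}$ ($m{\left(x \right)} = \frac{\left(x - 3\right) x}{3} = \frac{\left(-3 + x\right) x}{3} = \frac{x \left(-3 + x\right)}{3}$)
$J = -1050$ ($J = \left(-35\right) 30 = -1050$)
$\frac{J + 12992}{\left(k + m{\left(-3 \right)} 235\right) - 406924} = \frac{-1050 + 12992}{\left(129 + \frac{1}{3} \left(-3\right) \left(-3 - 3\right) 235\right) - 406924} = \frac{11942}{\left(129 + \frac{1}{3} \left(-3\right) \left(-6\right) 235\right) - 406924} = \frac{11942}{\left(129 + 6 \cdot 235\right) - 406924} = \frac{11942}{\left(129 + 1410\right) - 406924} = \frac{11942}{1539 - 406924} = \frac{11942}{-405385} = 11942 \left(- \frac{1}{405385}\right) = - \frac{11942}{405385}$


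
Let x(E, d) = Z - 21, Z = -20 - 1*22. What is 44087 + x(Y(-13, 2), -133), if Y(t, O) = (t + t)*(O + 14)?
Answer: 44024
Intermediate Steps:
Z = -42 (Z = -20 - 22 = -42)
Y(t, O) = 2*t*(14 + O) (Y(t, O) = (2*t)*(14 + O) = 2*t*(14 + O))
x(E, d) = -63 (x(E, d) = -42 - 21 = -63)
44087 + x(Y(-13, 2), -133) = 44087 - 63 = 44024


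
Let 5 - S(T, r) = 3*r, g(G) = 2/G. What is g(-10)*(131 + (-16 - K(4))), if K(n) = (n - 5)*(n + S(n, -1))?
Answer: -127/5 ≈ -25.400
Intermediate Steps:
S(T, r) = 5 - 3*r
K(n) = (-5 + n)*(8 + n) (K(n) = (n - 5)*(n + (5 - 3*(-1))) = (-5 + n)*(n + (5 + 3)) = (-5 + n)*(n + 8) = (-5 + n)*(8 + n))
g(-10)*(131 + (-16 - K(4))) = (2/(-10))*(131 + (-16 - (-40 + 4² + 3*4))) = (2*(-⅒))*(131 + (-16 - (-40 + 16 + 12))) = -(131 + (-16 - 1*(-12)))/5 = -(131 + (-16 + 12))/5 = -(131 - 4)/5 = -⅕*127 = -127/5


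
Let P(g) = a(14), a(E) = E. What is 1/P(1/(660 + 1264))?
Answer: 1/14 ≈ 0.071429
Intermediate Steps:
P(g) = 14
1/P(1/(660 + 1264)) = 1/14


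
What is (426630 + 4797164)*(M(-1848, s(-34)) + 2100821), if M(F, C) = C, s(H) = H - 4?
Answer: 10974057630702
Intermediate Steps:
s(H) = -4 + H
(426630 + 4797164)*(M(-1848, s(-34)) + 2100821) = (426630 + 4797164)*((-4 - 34) + 2100821) = 5223794*(-38 + 2100821) = 5223794*2100783 = 10974057630702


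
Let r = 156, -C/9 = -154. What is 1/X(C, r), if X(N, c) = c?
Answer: 1/156 ≈ 0.0064103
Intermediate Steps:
C = 1386 (C = -9*(-154) = 1386)
1/X(C, r) = 1/156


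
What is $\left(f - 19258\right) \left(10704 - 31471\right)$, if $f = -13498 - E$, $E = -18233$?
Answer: $301599141$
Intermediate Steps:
$f = 4735$ ($f = -13498 - -18233 = -13498 + 18233 = 4735$)
$\left(f - 19258\right) \left(10704 - 31471\right) = \left(4735 - 19258\right) \left(10704 - 31471\right) = \left(-14523\right) \left(-20767\right) = 301599141$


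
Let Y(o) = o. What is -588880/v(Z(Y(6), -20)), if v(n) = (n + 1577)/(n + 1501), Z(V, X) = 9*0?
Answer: -46521520/83 ≈ -5.6050e+5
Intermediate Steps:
Z(V, X) = 0
v(n) = (1577 + n)/(1501 + n)
-588880/v(Z(Y(6), -20)) = -588880*(1501 + 0)/(1577 + 0) = -588880/(1577/1501) = -588880/((1/1501)*1577) = -588880/83/79 = -588880*79/83 = -46521520/83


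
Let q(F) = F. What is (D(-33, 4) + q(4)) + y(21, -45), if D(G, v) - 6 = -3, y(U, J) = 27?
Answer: 34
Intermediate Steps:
D(G, v) = 3 (D(G, v) = 6 - 3 = 3)
(D(-33, 4) + q(4)) + y(21, -45) = (3 + 4) + 27 = 7 + 27 = 34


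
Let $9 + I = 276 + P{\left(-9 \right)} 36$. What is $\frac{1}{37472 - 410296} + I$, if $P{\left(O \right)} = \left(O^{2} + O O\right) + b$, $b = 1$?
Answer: $\frac{2287275239}{372824} \approx 6135.0$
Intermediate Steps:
$P{\left(O \right)} = 1 + 2 O^{2}$ ($P{\left(O \right)} = \left(O^{2} + O O\right) + 1 = \left(O^{2} + O^{2}\right) + 1 = 2 O^{2} + 1 = 1 + 2 O^{2}$)
$I = 6135$ ($I = -9 + \left(276 + \left(1 + 2 \left(-9\right)^{2}\right) 36\right) = -9 + \left(276 + \left(1 + 2 \cdot 81\right) 36\right) = -9 + \left(276 + \left(1 + 162\right) 36\right) = -9 + \left(276 + 163 \cdot 36\right) = -9 + \left(276 + 5868\right) = -9 + 6144 = 6135$)
$\frac{1}{37472 - 410296} + I = \frac{1}{37472 - 410296} + 6135 = \frac{1}{-372824} + 6135 = - \frac{1}{372824} + 6135 = \frac{2287275239}{372824}$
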